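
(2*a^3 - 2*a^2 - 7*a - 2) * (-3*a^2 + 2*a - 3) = -6*a^5 + 10*a^4 + 11*a^3 - 2*a^2 + 17*a + 6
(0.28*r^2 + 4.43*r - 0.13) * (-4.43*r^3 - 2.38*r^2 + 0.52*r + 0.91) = -1.2404*r^5 - 20.2913*r^4 - 9.8219*r^3 + 2.8678*r^2 + 3.9637*r - 0.1183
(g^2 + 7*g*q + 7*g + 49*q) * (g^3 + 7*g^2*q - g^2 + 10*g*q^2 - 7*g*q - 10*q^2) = g^5 + 14*g^4*q + 6*g^4 + 59*g^3*q^2 + 84*g^3*q - 7*g^3 + 70*g^2*q^3 + 354*g^2*q^2 - 98*g^2*q + 420*g*q^3 - 413*g*q^2 - 490*q^3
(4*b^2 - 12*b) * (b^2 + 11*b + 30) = 4*b^4 + 32*b^3 - 12*b^2 - 360*b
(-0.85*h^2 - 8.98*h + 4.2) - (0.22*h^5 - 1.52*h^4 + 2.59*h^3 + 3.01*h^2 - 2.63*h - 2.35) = -0.22*h^5 + 1.52*h^4 - 2.59*h^3 - 3.86*h^2 - 6.35*h + 6.55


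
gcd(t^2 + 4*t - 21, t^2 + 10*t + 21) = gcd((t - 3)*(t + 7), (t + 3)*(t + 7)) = t + 7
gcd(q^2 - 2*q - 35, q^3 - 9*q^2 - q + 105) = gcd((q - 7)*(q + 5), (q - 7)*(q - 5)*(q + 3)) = q - 7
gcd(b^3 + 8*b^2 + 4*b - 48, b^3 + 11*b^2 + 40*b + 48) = b + 4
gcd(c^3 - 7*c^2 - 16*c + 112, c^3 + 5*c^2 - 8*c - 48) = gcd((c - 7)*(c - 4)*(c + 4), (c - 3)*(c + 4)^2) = c + 4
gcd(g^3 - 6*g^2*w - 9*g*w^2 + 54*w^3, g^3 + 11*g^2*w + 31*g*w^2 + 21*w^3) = g + 3*w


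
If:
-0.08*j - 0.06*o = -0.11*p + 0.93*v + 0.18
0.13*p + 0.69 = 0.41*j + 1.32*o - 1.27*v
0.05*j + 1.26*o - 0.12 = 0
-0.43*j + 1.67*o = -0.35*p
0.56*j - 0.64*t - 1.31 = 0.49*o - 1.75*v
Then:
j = 2.77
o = -0.01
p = 3.47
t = 0.33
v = -0.02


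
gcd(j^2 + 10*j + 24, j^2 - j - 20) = j + 4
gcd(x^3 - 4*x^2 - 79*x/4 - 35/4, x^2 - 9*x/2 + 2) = 1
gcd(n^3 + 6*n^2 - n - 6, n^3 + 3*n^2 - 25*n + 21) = n - 1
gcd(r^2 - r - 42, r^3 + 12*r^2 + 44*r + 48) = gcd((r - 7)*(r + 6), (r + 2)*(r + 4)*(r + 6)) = r + 6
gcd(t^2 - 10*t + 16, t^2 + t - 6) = t - 2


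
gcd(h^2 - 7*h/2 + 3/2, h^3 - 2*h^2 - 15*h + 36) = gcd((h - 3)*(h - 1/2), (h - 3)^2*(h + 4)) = h - 3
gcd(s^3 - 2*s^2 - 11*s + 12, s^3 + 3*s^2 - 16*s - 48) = s^2 - s - 12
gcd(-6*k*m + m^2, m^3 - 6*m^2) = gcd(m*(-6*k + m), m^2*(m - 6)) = m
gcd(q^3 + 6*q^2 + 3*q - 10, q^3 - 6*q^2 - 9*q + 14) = q^2 + q - 2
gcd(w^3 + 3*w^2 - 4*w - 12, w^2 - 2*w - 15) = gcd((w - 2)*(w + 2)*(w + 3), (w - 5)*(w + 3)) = w + 3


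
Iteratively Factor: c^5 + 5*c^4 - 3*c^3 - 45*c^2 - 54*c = (c + 3)*(c^4 + 2*c^3 - 9*c^2 - 18*c) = (c + 2)*(c + 3)*(c^3 - 9*c) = (c + 2)*(c + 3)^2*(c^2 - 3*c) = c*(c + 2)*(c + 3)^2*(c - 3)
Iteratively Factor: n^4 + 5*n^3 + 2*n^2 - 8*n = (n)*(n^3 + 5*n^2 + 2*n - 8) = n*(n + 4)*(n^2 + n - 2) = n*(n + 2)*(n + 4)*(n - 1)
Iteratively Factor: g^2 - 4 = (g - 2)*(g + 2)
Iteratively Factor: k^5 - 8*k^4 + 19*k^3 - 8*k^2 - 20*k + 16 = (k + 1)*(k^4 - 9*k^3 + 28*k^2 - 36*k + 16) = (k - 2)*(k + 1)*(k^3 - 7*k^2 + 14*k - 8) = (k - 2)^2*(k + 1)*(k^2 - 5*k + 4) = (k - 2)^2*(k - 1)*(k + 1)*(k - 4)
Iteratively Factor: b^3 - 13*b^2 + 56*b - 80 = (b - 4)*(b^2 - 9*b + 20) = (b - 4)^2*(b - 5)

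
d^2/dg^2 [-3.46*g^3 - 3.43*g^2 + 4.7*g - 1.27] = -20.76*g - 6.86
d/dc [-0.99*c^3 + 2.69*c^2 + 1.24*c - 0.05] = -2.97*c^2 + 5.38*c + 1.24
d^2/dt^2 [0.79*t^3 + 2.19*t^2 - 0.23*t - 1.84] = 4.74*t + 4.38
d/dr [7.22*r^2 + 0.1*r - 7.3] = 14.44*r + 0.1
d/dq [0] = 0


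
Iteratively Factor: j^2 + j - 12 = (j + 4)*(j - 3)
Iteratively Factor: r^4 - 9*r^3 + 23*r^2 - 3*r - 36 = (r - 3)*(r^3 - 6*r^2 + 5*r + 12) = (r - 3)*(r + 1)*(r^2 - 7*r + 12) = (r - 3)^2*(r + 1)*(r - 4)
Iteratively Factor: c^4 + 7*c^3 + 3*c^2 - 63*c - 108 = (c + 4)*(c^3 + 3*c^2 - 9*c - 27) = (c + 3)*(c + 4)*(c^2 - 9) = (c - 3)*(c + 3)*(c + 4)*(c + 3)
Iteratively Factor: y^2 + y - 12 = (y - 3)*(y + 4)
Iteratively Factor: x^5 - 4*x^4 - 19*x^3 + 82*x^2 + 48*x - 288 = (x + 4)*(x^4 - 8*x^3 + 13*x^2 + 30*x - 72) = (x - 3)*(x + 4)*(x^3 - 5*x^2 - 2*x + 24) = (x - 4)*(x - 3)*(x + 4)*(x^2 - x - 6) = (x - 4)*(x - 3)*(x + 2)*(x + 4)*(x - 3)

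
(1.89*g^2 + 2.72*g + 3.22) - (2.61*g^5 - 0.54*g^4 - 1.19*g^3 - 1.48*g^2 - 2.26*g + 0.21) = -2.61*g^5 + 0.54*g^4 + 1.19*g^3 + 3.37*g^2 + 4.98*g + 3.01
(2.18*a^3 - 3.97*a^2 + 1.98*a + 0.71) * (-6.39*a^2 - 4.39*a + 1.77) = -13.9302*a^5 + 15.7981*a^4 + 8.6347*a^3 - 20.256*a^2 + 0.3877*a + 1.2567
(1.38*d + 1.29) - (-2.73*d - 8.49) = 4.11*d + 9.78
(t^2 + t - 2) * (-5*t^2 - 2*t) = -5*t^4 - 7*t^3 + 8*t^2 + 4*t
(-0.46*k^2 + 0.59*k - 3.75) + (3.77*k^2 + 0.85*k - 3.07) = 3.31*k^2 + 1.44*k - 6.82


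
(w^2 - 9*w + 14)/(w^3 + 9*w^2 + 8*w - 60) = (w - 7)/(w^2 + 11*w + 30)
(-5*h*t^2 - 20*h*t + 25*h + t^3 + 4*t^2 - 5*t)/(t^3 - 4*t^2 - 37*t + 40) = (-5*h + t)/(t - 8)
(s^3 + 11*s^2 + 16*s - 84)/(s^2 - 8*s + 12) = (s^2 + 13*s + 42)/(s - 6)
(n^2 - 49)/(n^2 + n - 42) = (n - 7)/(n - 6)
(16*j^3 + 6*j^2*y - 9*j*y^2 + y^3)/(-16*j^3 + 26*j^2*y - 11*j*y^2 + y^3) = (j + y)/(-j + y)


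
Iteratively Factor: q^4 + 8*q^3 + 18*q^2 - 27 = (q + 3)*(q^3 + 5*q^2 + 3*q - 9) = (q + 3)^2*(q^2 + 2*q - 3) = (q + 3)^3*(q - 1)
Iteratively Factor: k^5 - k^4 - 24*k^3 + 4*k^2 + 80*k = (k)*(k^4 - k^3 - 24*k^2 + 4*k + 80) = k*(k - 2)*(k^3 + k^2 - 22*k - 40) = k*(k - 5)*(k - 2)*(k^2 + 6*k + 8) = k*(k - 5)*(k - 2)*(k + 2)*(k + 4)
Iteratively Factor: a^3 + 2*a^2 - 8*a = (a - 2)*(a^2 + 4*a) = a*(a - 2)*(a + 4)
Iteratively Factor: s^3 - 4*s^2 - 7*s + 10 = (s - 1)*(s^2 - 3*s - 10) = (s - 1)*(s + 2)*(s - 5)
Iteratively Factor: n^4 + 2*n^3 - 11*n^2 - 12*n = (n + 1)*(n^3 + n^2 - 12*n) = n*(n + 1)*(n^2 + n - 12) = n*(n + 1)*(n + 4)*(n - 3)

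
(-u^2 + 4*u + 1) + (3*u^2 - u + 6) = 2*u^2 + 3*u + 7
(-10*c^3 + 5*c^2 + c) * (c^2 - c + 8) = -10*c^5 + 15*c^4 - 84*c^3 + 39*c^2 + 8*c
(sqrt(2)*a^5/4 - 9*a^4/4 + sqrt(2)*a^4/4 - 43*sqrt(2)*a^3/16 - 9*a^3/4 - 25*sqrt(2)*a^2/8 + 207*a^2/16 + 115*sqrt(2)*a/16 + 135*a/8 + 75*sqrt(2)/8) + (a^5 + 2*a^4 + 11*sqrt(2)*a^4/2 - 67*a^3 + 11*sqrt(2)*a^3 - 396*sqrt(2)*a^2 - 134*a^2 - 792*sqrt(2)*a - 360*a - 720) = sqrt(2)*a^5/4 + a^5 - a^4/4 + 23*sqrt(2)*a^4/4 - 277*a^3/4 + 133*sqrt(2)*a^3/16 - 3193*sqrt(2)*a^2/8 - 1937*a^2/16 - 12557*sqrt(2)*a/16 - 2745*a/8 - 720 + 75*sqrt(2)/8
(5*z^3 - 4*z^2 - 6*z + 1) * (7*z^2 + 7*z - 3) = 35*z^5 + 7*z^4 - 85*z^3 - 23*z^2 + 25*z - 3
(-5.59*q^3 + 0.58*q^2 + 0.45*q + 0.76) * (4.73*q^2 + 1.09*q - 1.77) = -26.4407*q^5 - 3.3497*q^4 + 12.655*q^3 + 3.0587*q^2 + 0.0319*q - 1.3452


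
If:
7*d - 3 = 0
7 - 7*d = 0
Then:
No Solution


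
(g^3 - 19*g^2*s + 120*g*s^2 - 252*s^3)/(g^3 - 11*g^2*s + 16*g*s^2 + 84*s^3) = (g - 6*s)/(g + 2*s)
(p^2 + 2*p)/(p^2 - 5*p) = (p + 2)/(p - 5)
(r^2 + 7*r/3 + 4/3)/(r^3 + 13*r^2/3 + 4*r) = (r + 1)/(r*(r + 3))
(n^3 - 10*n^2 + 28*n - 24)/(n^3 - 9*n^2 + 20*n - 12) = (n - 2)/(n - 1)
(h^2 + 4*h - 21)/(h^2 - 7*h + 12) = (h + 7)/(h - 4)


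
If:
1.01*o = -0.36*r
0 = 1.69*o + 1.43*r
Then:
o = 0.00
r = 0.00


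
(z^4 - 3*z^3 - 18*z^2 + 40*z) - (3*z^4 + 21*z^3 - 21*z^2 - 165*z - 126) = -2*z^4 - 24*z^3 + 3*z^2 + 205*z + 126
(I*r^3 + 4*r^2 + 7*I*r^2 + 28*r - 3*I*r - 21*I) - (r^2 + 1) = I*r^3 + 3*r^2 + 7*I*r^2 + 28*r - 3*I*r - 1 - 21*I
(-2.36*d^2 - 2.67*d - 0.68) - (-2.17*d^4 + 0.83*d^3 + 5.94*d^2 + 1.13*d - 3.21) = 2.17*d^4 - 0.83*d^3 - 8.3*d^2 - 3.8*d + 2.53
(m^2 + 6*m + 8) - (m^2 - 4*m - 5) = 10*m + 13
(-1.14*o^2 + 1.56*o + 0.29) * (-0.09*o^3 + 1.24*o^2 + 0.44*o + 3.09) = 0.1026*o^5 - 1.554*o^4 + 1.4067*o^3 - 2.4766*o^2 + 4.948*o + 0.8961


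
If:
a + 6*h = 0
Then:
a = -6*h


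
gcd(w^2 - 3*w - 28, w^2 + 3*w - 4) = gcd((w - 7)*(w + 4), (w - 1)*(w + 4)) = w + 4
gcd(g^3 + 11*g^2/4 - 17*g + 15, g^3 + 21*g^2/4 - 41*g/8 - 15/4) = g^2 + 19*g/4 - 15/2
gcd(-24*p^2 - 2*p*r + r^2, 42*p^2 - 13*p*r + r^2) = 6*p - r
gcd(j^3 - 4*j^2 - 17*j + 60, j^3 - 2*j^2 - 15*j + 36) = j^2 + j - 12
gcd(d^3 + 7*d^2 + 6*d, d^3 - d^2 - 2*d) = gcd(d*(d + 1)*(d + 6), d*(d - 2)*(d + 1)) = d^2 + d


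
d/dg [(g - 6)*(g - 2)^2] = (g - 2)*(3*g - 14)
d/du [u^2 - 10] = 2*u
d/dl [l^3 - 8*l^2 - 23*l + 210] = 3*l^2 - 16*l - 23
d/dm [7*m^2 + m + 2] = 14*m + 1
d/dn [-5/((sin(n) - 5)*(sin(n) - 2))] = 5*(2*sin(n) - 7)*cos(n)/((sin(n) - 5)^2*(sin(n) - 2)^2)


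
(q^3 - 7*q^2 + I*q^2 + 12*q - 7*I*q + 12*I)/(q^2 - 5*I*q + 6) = (q^2 - 7*q + 12)/(q - 6*I)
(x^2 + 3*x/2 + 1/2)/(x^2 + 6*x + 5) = (x + 1/2)/(x + 5)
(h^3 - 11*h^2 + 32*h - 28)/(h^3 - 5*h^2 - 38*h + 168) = (h^2 - 4*h + 4)/(h^2 + 2*h - 24)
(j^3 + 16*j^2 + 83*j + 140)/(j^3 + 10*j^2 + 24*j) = (j^2 + 12*j + 35)/(j*(j + 6))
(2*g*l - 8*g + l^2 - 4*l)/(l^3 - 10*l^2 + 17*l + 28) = (2*g + l)/(l^2 - 6*l - 7)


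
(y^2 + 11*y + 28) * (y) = y^3 + 11*y^2 + 28*y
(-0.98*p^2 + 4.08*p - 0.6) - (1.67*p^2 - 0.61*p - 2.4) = -2.65*p^2 + 4.69*p + 1.8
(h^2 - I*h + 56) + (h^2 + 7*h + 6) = 2*h^2 + 7*h - I*h + 62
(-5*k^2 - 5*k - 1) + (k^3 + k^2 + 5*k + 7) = k^3 - 4*k^2 + 6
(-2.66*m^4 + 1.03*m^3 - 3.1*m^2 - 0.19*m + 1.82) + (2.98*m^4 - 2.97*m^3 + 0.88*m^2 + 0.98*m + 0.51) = 0.32*m^4 - 1.94*m^3 - 2.22*m^2 + 0.79*m + 2.33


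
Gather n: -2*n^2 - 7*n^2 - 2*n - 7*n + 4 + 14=-9*n^2 - 9*n + 18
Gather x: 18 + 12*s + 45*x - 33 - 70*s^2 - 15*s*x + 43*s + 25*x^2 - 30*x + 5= -70*s^2 + 55*s + 25*x^2 + x*(15 - 15*s) - 10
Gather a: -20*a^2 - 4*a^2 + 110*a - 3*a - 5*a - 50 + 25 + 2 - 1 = -24*a^2 + 102*a - 24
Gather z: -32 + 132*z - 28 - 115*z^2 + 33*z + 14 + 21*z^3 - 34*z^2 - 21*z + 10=21*z^3 - 149*z^2 + 144*z - 36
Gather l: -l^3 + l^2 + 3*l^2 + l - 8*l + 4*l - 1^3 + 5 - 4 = -l^3 + 4*l^2 - 3*l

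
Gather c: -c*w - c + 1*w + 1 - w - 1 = c*(-w - 1)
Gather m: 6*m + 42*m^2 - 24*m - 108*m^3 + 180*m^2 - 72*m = -108*m^3 + 222*m^2 - 90*m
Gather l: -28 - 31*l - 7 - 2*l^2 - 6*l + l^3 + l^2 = l^3 - l^2 - 37*l - 35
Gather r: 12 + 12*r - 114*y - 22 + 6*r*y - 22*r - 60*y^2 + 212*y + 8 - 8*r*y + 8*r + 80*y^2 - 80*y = r*(-2*y - 2) + 20*y^2 + 18*y - 2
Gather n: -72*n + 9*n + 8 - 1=7 - 63*n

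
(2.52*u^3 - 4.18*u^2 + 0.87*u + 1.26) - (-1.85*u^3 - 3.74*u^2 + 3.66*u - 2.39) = 4.37*u^3 - 0.44*u^2 - 2.79*u + 3.65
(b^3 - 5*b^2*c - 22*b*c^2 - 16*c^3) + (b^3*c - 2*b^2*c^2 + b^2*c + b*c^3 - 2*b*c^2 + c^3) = b^3*c + b^3 - 2*b^2*c^2 - 4*b^2*c + b*c^3 - 24*b*c^2 - 15*c^3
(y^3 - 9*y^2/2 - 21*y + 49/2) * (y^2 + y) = y^5 - 7*y^4/2 - 51*y^3/2 + 7*y^2/2 + 49*y/2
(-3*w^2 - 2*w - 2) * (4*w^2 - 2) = -12*w^4 - 8*w^3 - 2*w^2 + 4*w + 4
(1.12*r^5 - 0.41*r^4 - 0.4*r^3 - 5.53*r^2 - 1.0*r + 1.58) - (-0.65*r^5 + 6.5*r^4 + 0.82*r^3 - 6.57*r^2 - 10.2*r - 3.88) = 1.77*r^5 - 6.91*r^4 - 1.22*r^3 + 1.04*r^2 + 9.2*r + 5.46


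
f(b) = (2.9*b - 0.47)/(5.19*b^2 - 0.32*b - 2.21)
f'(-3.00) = -0.08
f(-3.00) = -0.20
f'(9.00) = -0.01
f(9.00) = 0.06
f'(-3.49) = -0.05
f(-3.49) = -0.17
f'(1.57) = -0.35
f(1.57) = 0.41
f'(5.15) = -0.02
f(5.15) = 0.11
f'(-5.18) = -0.02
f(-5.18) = -0.11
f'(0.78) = -24.45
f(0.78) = 2.57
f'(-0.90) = -4.44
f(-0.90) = -1.35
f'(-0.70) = -55.90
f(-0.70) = -4.49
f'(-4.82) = -0.03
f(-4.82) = -0.12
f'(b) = (0.32 - 10.38*b)*(2.9*b - 0.47)/(5.19*b^2 - 0.32*b - 2.21)^2 + 2.9/(5.19*b^2 - 0.32*b - 2.21)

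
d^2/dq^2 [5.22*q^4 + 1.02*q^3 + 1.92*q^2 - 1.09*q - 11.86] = 62.64*q^2 + 6.12*q + 3.84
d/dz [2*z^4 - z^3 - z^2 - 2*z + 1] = 8*z^3 - 3*z^2 - 2*z - 2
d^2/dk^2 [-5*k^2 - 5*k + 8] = -10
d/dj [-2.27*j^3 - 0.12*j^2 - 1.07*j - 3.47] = -6.81*j^2 - 0.24*j - 1.07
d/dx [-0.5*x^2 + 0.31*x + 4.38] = 0.31 - 1.0*x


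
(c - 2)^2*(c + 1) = c^3 - 3*c^2 + 4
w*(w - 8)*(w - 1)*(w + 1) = w^4 - 8*w^3 - w^2 + 8*w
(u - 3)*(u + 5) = u^2 + 2*u - 15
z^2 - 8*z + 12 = (z - 6)*(z - 2)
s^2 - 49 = (s - 7)*(s + 7)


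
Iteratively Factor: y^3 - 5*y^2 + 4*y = (y)*(y^2 - 5*y + 4) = y*(y - 4)*(y - 1)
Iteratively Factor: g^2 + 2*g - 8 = (g + 4)*(g - 2)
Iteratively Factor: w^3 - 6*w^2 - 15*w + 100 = (w - 5)*(w^2 - w - 20) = (w - 5)*(w + 4)*(w - 5)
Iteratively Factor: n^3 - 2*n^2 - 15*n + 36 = (n + 4)*(n^2 - 6*n + 9) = (n - 3)*(n + 4)*(n - 3)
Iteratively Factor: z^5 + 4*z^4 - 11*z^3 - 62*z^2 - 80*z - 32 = (z + 1)*(z^4 + 3*z^3 - 14*z^2 - 48*z - 32) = (z + 1)*(z + 2)*(z^3 + z^2 - 16*z - 16) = (z + 1)^2*(z + 2)*(z^2 - 16) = (z + 1)^2*(z + 2)*(z + 4)*(z - 4)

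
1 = 1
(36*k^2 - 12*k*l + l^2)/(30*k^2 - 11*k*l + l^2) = (6*k - l)/(5*k - l)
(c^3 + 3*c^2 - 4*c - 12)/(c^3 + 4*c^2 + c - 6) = (c - 2)/(c - 1)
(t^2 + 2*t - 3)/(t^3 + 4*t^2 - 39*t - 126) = (t - 1)/(t^2 + t - 42)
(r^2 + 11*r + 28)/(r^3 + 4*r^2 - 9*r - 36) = (r + 7)/(r^2 - 9)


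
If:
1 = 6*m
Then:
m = 1/6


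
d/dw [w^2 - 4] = 2*w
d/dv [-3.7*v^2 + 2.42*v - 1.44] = 2.42 - 7.4*v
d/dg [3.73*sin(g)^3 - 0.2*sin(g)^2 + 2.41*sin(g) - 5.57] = (11.19*sin(g)^2 - 0.4*sin(g) + 2.41)*cos(g)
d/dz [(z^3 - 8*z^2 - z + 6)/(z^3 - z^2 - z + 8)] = (7*z^4 + 13*z^2 - 116*z - 2)/(z^6 - 2*z^5 - z^4 + 18*z^3 - 15*z^2 - 16*z + 64)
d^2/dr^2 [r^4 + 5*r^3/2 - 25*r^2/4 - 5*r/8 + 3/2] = 12*r^2 + 15*r - 25/2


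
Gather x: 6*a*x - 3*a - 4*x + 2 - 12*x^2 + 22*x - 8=-3*a - 12*x^2 + x*(6*a + 18) - 6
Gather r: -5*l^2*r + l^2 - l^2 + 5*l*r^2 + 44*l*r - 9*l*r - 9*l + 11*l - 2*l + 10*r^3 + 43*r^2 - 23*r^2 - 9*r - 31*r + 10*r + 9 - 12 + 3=10*r^3 + r^2*(5*l + 20) + r*(-5*l^2 + 35*l - 30)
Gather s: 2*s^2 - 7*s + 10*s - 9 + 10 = 2*s^2 + 3*s + 1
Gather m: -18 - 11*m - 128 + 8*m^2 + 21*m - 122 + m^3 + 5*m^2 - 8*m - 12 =m^3 + 13*m^2 + 2*m - 280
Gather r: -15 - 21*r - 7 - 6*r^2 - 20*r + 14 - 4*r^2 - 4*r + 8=-10*r^2 - 45*r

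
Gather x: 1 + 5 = 6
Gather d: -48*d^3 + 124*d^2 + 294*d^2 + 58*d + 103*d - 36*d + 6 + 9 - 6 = -48*d^3 + 418*d^2 + 125*d + 9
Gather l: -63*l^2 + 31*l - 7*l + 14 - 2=-63*l^2 + 24*l + 12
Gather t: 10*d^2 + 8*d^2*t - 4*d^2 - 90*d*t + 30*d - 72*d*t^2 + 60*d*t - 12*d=6*d^2 - 72*d*t^2 + 18*d + t*(8*d^2 - 30*d)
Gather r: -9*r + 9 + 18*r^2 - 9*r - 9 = 18*r^2 - 18*r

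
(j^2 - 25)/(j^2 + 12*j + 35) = (j - 5)/(j + 7)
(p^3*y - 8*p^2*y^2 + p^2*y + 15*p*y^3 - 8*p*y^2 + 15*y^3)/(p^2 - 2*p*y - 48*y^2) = y*(-p^3 + 8*p^2*y - p^2 - 15*p*y^2 + 8*p*y - 15*y^2)/(-p^2 + 2*p*y + 48*y^2)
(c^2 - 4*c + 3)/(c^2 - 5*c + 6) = (c - 1)/(c - 2)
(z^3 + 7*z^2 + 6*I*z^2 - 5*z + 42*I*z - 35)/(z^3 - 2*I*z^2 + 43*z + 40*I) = (z + 7)/(z - 8*I)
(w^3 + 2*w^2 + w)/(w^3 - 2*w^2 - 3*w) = (w + 1)/(w - 3)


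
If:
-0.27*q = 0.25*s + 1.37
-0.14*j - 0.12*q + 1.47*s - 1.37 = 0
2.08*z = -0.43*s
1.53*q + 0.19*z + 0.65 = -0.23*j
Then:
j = 77.30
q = -11.86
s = 7.33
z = -1.51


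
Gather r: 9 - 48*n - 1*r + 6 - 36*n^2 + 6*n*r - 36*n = -36*n^2 - 84*n + r*(6*n - 1) + 15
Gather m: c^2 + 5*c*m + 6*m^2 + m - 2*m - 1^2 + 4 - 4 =c^2 + 6*m^2 + m*(5*c - 1) - 1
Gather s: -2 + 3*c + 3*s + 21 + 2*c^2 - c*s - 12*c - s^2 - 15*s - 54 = 2*c^2 - 9*c - s^2 + s*(-c - 12) - 35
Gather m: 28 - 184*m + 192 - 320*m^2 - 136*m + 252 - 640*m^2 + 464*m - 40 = -960*m^2 + 144*m + 432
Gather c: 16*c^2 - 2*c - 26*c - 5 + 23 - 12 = 16*c^2 - 28*c + 6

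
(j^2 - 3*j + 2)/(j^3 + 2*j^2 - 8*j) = (j - 1)/(j*(j + 4))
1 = 1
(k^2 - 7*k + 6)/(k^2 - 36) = (k - 1)/(k + 6)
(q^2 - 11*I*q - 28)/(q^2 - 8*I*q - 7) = (q - 4*I)/(q - I)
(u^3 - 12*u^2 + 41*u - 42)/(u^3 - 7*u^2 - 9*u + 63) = (u - 2)/(u + 3)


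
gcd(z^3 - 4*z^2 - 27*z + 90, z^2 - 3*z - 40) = z + 5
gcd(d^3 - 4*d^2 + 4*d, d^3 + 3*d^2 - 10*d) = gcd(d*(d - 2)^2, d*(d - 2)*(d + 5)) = d^2 - 2*d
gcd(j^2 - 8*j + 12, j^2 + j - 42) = j - 6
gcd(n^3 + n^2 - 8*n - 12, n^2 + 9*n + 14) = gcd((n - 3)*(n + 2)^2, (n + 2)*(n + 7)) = n + 2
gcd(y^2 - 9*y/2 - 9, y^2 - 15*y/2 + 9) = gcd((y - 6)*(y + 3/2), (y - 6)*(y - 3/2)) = y - 6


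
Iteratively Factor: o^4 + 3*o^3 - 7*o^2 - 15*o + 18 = (o - 2)*(o^3 + 5*o^2 + 3*o - 9) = (o - 2)*(o + 3)*(o^2 + 2*o - 3) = (o - 2)*(o - 1)*(o + 3)*(o + 3)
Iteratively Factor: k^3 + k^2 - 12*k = (k - 3)*(k^2 + 4*k) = (k - 3)*(k + 4)*(k)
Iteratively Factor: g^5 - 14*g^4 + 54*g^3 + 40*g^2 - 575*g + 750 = (g - 5)*(g^4 - 9*g^3 + 9*g^2 + 85*g - 150) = (g - 5)*(g - 2)*(g^3 - 7*g^2 - 5*g + 75) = (g - 5)^2*(g - 2)*(g^2 - 2*g - 15) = (g - 5)^3*(g - 2)*(g + 3)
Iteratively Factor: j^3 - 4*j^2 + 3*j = (j - 3)*(j^2 - j) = j*(j - 3)*(j - 1)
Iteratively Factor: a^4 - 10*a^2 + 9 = (a + 3)*(a^3 - 3*a^2 - a + 3) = (a + 1)*(a + 3)*(a^2 - 4*a + 3) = (a - 3)*(a + 1)*(a + 3)*(a - 1)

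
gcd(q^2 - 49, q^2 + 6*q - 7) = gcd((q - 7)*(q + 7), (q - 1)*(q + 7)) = q + 7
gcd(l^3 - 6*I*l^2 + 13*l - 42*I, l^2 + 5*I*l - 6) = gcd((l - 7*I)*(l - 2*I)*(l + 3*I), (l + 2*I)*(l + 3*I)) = l + 3*I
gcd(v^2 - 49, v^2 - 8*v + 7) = v - 7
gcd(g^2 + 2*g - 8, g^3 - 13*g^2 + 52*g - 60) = g - 2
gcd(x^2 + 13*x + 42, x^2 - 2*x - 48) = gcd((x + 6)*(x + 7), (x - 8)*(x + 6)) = x + 6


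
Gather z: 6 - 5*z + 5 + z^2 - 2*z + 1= z^2 - 7*z + 12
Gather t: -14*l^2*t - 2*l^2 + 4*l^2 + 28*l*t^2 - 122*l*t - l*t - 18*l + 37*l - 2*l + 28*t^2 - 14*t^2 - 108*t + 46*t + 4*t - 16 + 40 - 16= 2*l^2 + 17*l + t^2*(28*l + 14) + t*(-14*l^2 - 123*l - 58) + 8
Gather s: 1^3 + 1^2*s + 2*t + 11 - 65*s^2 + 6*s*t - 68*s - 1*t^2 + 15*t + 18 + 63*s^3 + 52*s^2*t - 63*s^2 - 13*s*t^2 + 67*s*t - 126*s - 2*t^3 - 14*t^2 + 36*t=63*s^3 + s^2*(52*t - 128) + s*(-13*t^2 + 73*t - 193) - 2*t^3 - 15*t^2 + 53*t + 30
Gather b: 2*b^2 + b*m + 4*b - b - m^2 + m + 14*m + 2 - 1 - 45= 2*b^2 + b*(m + 3) - m^2 + 15*m - 44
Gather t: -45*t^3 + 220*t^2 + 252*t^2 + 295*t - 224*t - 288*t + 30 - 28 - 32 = -45*t^3 + 472*t^2 - 217*t - 30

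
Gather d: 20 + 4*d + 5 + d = 5*d + 25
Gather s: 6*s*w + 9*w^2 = 6*s*w + 9*w^2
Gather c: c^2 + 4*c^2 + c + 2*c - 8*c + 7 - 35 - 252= 5*c^2 - 5*c - 280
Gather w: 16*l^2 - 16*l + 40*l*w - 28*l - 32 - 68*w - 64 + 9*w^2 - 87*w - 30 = 16*l^2 - 44*l + 9*w^2 + w*(40*l - 155) - 126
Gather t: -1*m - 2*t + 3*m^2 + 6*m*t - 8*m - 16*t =3*m^2 - 9*m + t*(6*m - 18)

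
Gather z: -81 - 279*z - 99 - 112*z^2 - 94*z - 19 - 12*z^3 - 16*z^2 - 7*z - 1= -12*z^3 - 128*z^2 - 380*z - 200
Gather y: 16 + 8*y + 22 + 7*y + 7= 15*y + 45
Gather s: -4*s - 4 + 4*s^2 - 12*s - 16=4*s^2 - 16*s - 20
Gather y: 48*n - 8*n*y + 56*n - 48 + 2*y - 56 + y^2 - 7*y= 104*n + y^2 + y*(-8*n - 5) - 104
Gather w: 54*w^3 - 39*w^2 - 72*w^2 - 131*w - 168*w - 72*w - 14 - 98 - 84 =54*w^3 - 111*w^2 - 371*w - 196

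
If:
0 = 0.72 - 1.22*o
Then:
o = 0.59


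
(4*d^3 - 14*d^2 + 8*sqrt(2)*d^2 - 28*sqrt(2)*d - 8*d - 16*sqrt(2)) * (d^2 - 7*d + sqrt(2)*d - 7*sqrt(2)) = 4*d^5 - 42*d^4 + 12*sqrt(2)*d^4 - 126*sqrt(2)*d^3 + 106*d^3 - 112*d^2 + 270*sqrt(2)*d^2 + 168*sqrt(2)*d + 360*d + 224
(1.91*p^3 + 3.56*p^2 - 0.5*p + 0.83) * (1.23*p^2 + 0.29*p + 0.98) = 2.3493*p^5 + 4.9327*p^4 + 2.2892*p^3 + 4.3647*p^2 - 0.2493*p + 0.8134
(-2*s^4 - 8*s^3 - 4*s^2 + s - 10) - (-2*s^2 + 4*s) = -2*s^4 - 8*s^3 - 2*s^2 - 3*s - 10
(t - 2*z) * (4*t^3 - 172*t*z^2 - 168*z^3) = 4*t^4 - 8*t^3*z - 172*t^2*z^2 + 176*t*z^3 + 336*z^4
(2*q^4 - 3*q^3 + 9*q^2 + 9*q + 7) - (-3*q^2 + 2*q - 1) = 2*q^4 - 3*q^3 + 12*q^2 + 7*q + 8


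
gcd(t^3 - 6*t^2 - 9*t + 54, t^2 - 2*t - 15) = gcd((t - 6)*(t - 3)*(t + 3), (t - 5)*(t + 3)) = t + 3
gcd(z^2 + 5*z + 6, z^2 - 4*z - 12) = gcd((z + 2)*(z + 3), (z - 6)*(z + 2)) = z + 2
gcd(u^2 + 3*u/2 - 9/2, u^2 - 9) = u + 3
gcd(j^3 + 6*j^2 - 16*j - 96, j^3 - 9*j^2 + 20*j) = j - 4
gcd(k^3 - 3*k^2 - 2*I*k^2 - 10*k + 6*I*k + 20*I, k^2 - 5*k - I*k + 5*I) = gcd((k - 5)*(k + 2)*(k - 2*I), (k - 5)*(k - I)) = k - 5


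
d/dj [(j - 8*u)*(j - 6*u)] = 2*j - 14*u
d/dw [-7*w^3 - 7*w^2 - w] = -21*w^2 - 14*w - 1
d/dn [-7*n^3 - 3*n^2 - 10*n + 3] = -21*n^2 - 6*n - 10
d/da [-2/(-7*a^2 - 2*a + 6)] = 4*(-7*a - 1)/(7*a^2 + 2*a - 6)^2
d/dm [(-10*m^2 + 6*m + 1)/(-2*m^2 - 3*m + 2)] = 3*(14*m^2 - 12*m + 5)/(4*m^4 + 12*m^3 + m^2 - 12*m + 4)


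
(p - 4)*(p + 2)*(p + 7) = p^3 + 5*p^2 - 22*p - 56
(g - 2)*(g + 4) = g^2 + 2*g - 8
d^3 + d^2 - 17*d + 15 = (d - 3)*(d - 1)*(d + 5)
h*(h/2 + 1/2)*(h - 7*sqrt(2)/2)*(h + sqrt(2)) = h^4/2 - 5*sqrt(2)*h^3/4 + h^3/2 - 7*h^2/2 - 5*sqrt(2)*h^2/4 - 7*h/2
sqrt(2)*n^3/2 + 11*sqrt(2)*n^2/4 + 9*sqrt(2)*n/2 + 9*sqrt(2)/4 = (n + 3/2)*(n + 3)*(sqrt(2)*n/2 + sqrt(2)/2)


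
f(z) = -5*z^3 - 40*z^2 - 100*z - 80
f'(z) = -15*z^2 - 80*z - 100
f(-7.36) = 482.66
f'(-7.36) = -323.74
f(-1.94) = -0.04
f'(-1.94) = -1.25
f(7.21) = -4754.39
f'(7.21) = -1456.56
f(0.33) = -117.54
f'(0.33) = -128.03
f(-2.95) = -4.74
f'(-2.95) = 5.46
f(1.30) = -288.58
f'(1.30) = -229.35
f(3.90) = -1375.00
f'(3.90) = -640.15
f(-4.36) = 10.03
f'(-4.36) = -36.34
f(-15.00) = 9295.00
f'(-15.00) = -2275.00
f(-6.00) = 160.00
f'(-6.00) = -160.00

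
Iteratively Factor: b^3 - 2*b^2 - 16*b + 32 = (b - 2)*(b^2 - 16) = (b - 2)*(b + 4)*(b - 4)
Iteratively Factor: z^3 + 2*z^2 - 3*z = (z - 1)*(z^2 + 3*z) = z*(z - 1)*(z + 3)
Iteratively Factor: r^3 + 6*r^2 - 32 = (r + 4)*(r^2 + 2*r - 8) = (r + 4)^2*(r - 2)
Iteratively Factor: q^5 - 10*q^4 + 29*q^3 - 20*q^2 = (q)*(q^4 - 10*q^3 + 29*q^2 - 20*q) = q*(q - 4)*(q^3 - 6*q^2 + 5*q) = q*(q - 4)*(q - 1)*(q^2 - 5*q) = q*(q - 5)*(q - 4)*(q - 1)*(q)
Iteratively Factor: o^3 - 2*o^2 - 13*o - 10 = (o + 1)*(o^2 - 3*o - 10) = (o - 5)*(o + 1)*(o + 2)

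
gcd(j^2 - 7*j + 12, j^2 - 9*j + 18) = j - 3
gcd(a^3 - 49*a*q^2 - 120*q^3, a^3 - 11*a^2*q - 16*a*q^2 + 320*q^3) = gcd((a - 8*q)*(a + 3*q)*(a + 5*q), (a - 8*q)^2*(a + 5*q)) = -a^2 + 3*a*q + 40*q^2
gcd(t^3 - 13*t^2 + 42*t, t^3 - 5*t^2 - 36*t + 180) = t - 6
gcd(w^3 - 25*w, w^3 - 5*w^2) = w^2 - 5*w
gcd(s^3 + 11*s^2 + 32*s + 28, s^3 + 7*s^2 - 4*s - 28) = s^2 + 9*s + 14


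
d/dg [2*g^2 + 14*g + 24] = 4*g + 14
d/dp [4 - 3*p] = -3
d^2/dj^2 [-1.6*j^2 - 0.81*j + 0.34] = -3.20000000000000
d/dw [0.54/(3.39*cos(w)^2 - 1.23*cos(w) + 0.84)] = (3.6612*cos(w) - 0.6642)*sin(w)/(3.39*cos(w)^2 - 1.23*cos(w) + 0.84)^2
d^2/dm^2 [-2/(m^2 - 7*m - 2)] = 4*(-m^2 + 7*m + (2*m - 7)^2 + 2)/(-m^2 + 7*m + 2)^3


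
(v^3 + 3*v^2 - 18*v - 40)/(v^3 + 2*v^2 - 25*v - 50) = (v - 4)/(v - 5)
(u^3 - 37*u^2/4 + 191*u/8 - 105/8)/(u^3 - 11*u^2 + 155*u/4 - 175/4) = (4*u - 3)/(2*(2*u - 5))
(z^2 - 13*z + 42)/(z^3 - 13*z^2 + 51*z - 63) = (z - 6)/(z^2 - 6*z + 9)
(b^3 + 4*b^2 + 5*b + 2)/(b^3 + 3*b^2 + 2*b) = (b + 1)/b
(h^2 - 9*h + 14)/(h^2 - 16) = (h^2 - 9*h + 14)/(h^2 - 16)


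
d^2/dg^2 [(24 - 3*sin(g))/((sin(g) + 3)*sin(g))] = 3*(sin(g)^2 - 35*sin(g) - 74 - 24/sin(g) + 144/sin(g)^2 + 144/sin(g)^3)/(sin(g) + 3)^3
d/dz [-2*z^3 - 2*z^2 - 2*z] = -6*z^2 - 4*z - 2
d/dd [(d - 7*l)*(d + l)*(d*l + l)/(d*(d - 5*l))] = l*(d^4 - 10*d^3*l + 37*d^2*l^2 + d^2*l + 14*d*l^2 - 35*l^3)/(d^2*(d^2 - 10*d*l + 25*l^2))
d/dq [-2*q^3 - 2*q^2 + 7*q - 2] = -6*q^2 - 4*q + 7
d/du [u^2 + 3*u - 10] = 2*u + 3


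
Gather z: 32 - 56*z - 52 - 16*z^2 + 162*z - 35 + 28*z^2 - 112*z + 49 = 12*z^2 - 6*z - 6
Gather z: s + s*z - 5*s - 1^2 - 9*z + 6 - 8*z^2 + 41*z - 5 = -4*s - 8*z^2 + z*(s + 32)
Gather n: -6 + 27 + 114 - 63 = 72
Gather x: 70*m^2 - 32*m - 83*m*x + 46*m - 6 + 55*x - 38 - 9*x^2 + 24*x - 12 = 70*m^2 + 14*m - 9*x^2 + x*(79 - 83*m) - 56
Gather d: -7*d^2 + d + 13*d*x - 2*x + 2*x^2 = -7*d^2 + d*(13*x + 1) + 2*x^2 - 2*x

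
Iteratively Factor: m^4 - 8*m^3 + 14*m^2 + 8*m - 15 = (m - 3)*(m^3 - 5*m^2 - m + 5) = (m - 3)*(m - 1)*(m^2 - 4*m - 5) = (m - 3)*(m - 1)*(m + 1)*(m - 5)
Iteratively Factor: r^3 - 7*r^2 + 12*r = (r - 3)*(r^2 - 4*r) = r*(r - 3)*(r - 4)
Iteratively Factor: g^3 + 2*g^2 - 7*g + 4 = (g - 1)*(g^2 + 3*g - 4) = (g - 1)*(g + 4)*(g - 1)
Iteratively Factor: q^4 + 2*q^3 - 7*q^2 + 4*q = (q - 1)*(q^3 + 3*q^2 - 4*q) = q*(q - 1)*(q^2 + 3*q - 4) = q*(q - 1)^2*(q + 4)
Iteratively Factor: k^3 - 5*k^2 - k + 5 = (k - 1)*(k^2 - 4*k - 5) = (k - 1)*(k + 1)*(k - 5)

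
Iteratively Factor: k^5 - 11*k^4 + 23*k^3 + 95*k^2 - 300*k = (k)*(k^4 - 11*k^3 + 23*k^2 + 95*k - 300) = k*(k + 3)*(k^3 - 14*k^2 + 65*k - 100) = k*(k - 5)*(k + 3)*(k^2 - 9*k + 20) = k*(k - 5)^2*(k + 3)*(k - 4)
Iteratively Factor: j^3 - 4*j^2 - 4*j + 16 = (j - 4)*(j^2 - 4) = (j - 4)*(j + 2)*(j - 2)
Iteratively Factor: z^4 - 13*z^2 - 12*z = (z - 4)*(z^3 + 4*z^2 + 3*z) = z*(z - 4)*(z^2 + 4*z + 3) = z*(z - 4)*(z + 1)*(z + 3)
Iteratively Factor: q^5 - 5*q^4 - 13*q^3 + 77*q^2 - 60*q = (q - 1)*(q^4 - 4*q^3 - 17*q^2 + 60*q) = (q - 3)*(q - 1)*(q^3 - q^2 - 20*q) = (q - 5)*(q - 3)*(q - 1)*(q^2 + 4*q) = (q - 5)*(q - 3)*(q - 1)*(q + 4)*(q)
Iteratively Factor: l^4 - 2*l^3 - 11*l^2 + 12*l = (l)*(l^3 - 2*l^2 - 11*l + 12) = l*(l + 3)*(l^2 - 5*l + 4) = l*(l - 4)*(l + 3)*(l - 1)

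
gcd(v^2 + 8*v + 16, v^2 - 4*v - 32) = v + 4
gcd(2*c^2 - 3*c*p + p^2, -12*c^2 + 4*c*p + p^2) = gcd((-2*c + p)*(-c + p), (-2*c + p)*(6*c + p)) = -2*c + p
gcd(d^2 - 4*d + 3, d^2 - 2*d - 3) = d - 3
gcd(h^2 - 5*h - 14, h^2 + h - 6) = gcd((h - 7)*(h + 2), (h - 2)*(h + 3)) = 1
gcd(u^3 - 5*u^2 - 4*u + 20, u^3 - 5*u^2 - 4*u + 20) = u^3 - 5*u^2 - 4*u + 20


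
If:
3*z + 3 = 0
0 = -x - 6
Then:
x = -6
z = -1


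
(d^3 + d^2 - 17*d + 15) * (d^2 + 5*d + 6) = d^5 + 6*d^4 - 6*d^3 - 64*d^2 - 27*d + 90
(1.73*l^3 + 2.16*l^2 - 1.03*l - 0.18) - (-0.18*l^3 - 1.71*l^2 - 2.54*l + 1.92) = 1.91*l^3 + 3.87*l^2 + 1.51*l - 2.1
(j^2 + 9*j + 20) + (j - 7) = j^2 + 10*j + 13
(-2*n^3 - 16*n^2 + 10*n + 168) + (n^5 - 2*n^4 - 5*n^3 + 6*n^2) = n^5 - 2*n^4 - 7*n^3 - 10*n^2 + 10*n + 168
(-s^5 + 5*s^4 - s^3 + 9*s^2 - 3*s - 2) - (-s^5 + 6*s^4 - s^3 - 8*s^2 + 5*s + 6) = -s^4 + 17*s^2 - 8*s - 8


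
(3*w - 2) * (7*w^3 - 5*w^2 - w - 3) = 21*w^4 - 29*w^3 + 7*w^2 - 7*w + 6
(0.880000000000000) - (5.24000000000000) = -4.36000000000000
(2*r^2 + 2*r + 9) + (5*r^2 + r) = 7*r^2 + 3*r + 9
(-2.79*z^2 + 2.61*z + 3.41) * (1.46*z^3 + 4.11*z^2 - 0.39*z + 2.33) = -4.0734*z^5 - 7.6563*z^4 + 16.7938*z^3 + 6.4965*z^2 + 4.7514*z + 7.9453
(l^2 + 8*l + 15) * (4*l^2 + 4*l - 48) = 4*l^4 + 36*l^3 + 44*l^2 - 324*l - 720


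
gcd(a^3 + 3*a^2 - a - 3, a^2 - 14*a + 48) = 1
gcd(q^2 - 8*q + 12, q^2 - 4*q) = 1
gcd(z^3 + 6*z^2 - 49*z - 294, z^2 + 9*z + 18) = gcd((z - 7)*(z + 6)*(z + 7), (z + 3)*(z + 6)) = z + 6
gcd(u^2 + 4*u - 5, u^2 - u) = u - 1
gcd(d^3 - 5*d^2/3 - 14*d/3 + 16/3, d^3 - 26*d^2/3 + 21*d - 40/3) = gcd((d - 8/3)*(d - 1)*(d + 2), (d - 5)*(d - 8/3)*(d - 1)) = d^2 - 11*d/3 + 8/3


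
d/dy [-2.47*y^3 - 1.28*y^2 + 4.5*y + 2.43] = -7.41*y^2 - 2.56*y + 4.5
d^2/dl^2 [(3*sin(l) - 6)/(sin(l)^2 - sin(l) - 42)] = 3*(sin(l)^5 - 7*sin(l)^4 + 256*sin(l)^3 - 368*sin(l)^2 + 1584*sin(l) + 256)/(sin(l) + cos(l)^2 + 41)^3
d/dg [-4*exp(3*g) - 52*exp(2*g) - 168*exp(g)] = (-12*exp(2*g) - 104*exp(g) - 168)*exp(g)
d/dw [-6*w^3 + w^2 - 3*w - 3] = -18*w^2 + 2*w - 3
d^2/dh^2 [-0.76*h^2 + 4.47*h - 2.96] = -1.52000000000000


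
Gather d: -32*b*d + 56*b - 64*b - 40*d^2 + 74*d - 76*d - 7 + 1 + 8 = -8*b - 40*d^2 + d*(-32*b - 2) + 2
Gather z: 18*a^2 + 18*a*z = 18*a^2 + 18*a*z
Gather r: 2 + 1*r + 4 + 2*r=3*r + 6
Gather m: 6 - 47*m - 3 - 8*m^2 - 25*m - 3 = -8*m^2 - 72*m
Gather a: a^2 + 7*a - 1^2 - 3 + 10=a^2 + 7*a + 6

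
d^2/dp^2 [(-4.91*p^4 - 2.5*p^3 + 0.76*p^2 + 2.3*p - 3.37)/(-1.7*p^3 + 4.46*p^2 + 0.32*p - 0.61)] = (-2.8421709430404e-14*p^8 - 1.13686837721616e-13*p^7 + 234.194792*p^6 - 20.2267079999998*p^5 + 110.780388*p^4 - 490.842088*p^3 + 426.419868*p^2 - 24.072936*p + 17.563508)/(4.913*p^9 - 38.6682*p^8 + 98.67276*p^7 - 68.870396*p^6 - 46.323816*p^5 + 33.040476*p^4 + 7.088494*p^3 - 4.791306*p^2 - 0.357216*p + 0.226981)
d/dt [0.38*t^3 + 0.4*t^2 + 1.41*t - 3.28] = 1.14*t^2 + 0.8*t + 1.41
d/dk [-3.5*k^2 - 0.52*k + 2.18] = -7.0*k - 0.52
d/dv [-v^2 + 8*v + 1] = 8 - 2*v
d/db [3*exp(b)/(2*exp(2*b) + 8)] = 3*(4 - exp(2*b))*exp(b)/(2*(exp(4*b) + 8*exp(2*b) + 16))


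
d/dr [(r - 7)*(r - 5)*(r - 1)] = 3*r^2 - 26*r + 47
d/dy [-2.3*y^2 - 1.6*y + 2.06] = -4.6*y - 1.6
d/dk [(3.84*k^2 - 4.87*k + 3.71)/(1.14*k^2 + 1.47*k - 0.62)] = (11.1966*k^2 - 13.2204*k - 2.4343)/(1.2996*k^4 + 3.3516*k^3 + 0.7473*k^2 - 1.8228*k + 0.3844)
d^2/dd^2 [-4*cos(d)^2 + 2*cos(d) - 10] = -2*cos(d) + 8*cos(2*d)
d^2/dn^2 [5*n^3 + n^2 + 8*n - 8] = 30*n + 2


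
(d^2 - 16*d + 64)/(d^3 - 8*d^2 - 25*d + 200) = (d - 8)/(d^2 - 25)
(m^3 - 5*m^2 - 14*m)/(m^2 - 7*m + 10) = m*(m^2 - 5*m - 14)/(m^2 - 7*m + 10)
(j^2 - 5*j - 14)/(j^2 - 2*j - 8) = (j - 7)/(j - 4)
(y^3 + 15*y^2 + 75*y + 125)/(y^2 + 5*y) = y + 10 + 25/y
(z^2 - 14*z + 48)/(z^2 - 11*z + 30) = (z - 8)/(z - 5)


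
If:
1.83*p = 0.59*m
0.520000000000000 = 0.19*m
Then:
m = 2.74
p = 0.88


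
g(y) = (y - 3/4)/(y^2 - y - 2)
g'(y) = (1 - 2*y)*(y - 3/4)/(y^2 - y - 2)^2 + 1/(y^2 - y - 2)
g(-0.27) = 0.62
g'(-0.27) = -1.18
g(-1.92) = -0.74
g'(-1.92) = -0.72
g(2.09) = 4.82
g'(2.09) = -51.50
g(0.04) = 0.35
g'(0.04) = -0.65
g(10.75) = 0.10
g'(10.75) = -0.01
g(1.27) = -0.31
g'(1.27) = -0.90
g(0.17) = 0.27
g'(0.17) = -0.55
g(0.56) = 0.08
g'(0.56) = -0.44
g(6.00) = 0.19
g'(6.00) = -0.04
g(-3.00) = -0.38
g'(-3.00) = -0.16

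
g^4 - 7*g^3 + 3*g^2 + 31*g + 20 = (g - 5)*(g - 4)*(g + 1)^2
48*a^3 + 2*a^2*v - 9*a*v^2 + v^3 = (-8*a + v)*(-3*a + v)*(2*a + v)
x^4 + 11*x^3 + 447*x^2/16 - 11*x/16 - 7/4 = (x - 1/4)*(x + 1/4)*(x + 4)*(x + 7)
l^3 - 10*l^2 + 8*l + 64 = (l - 8)*(l - 4)*(l + 2)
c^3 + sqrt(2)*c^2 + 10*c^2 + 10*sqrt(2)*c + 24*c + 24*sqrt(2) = (c + 4)*(c + 6)*(c + sqrt(2))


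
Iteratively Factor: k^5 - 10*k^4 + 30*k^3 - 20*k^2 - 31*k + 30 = (k - 1)*(k^4 - 9*k^3 + 21*k^2 + k - 30) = (k - 1)*(k + 1)*(k^3 - 10*k^2 + 31*k - 30) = (k - 5)*(k - 1)*(k + 1)*(k^2 - 5*k + 6) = (k - 5)*(k - 3)*(k - 1)*(k + 1)*(k - 2)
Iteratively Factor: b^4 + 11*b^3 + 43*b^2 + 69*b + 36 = (b + 3)*(b^3 + 8*b^2 + 19*b + 12) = (b + 3)^2*(b^2 + 5*b + 4) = (b + 1)*(b + 3)^2*(b + 4)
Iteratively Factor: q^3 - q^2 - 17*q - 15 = (q - 5)*(q^2 + 4*q + 3) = (q - 5)*(q + 3)*(q + 1)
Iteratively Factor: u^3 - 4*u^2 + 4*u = (u - 2)*(u^2 - 2*u) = (u - 2)^2*(u)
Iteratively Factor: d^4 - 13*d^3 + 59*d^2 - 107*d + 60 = (d - 1)*(d^3 - 12*d^2 + 47*d - 60) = (d - 3)*(d - 1)*(d^2 - 9*d + 20) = (d - 4)*(d - 3)*(d - 1)*(d - 5)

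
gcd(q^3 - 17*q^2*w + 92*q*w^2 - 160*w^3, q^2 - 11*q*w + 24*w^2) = q - 8*w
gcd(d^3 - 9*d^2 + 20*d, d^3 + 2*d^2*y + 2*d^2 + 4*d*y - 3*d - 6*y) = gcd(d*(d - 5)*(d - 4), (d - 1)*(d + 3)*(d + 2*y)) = 1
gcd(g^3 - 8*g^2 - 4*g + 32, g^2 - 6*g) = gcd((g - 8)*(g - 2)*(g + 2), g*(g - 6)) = 1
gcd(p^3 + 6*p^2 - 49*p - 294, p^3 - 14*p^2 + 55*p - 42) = p - 7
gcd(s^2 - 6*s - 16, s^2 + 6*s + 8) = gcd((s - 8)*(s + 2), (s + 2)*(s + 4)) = s + 2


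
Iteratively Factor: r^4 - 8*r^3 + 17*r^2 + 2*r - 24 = (r - 2)*(r^3 - 6*r^2 + 5*r + 12) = (r - 4)*(r - 2)*(r^2 - 2*r - 3) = (r - 4)*(r - 2)*(r + 1)*(r - 3)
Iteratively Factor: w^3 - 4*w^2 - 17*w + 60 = (w - 3)*(w^2 - w - 20) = (w - 3)*(w + 4)*(w - 5)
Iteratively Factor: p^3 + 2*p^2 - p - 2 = (p + 1)*(p^2 + p - 2) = (p + 1)*(p + 2)*(p - 1)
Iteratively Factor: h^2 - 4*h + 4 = (h - 2)*(h - 2)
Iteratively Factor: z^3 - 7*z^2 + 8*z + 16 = (z + 1)*(z^2 - 8*z + 16) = (z - 4)*(z + 1)*(z - 4)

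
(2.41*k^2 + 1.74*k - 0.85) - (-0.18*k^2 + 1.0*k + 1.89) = 2.59*k^2 + 0.74*k - 2.74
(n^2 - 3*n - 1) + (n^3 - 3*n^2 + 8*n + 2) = n^3 - 2*n^2 + 5*n + 1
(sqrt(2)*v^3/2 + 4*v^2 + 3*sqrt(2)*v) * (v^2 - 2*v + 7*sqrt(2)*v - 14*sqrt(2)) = sqrt(2)*v^5/2 - sqrt(2)*v^4 + 11*v^4 - 22*v^3 + 31*sqrt(2)*v^3 - 62*sqrt(2)*v^2 + 42*v^2 - 84*v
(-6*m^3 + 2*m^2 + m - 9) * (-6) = 36*m^3 - 12*m^2 - 6*m + 54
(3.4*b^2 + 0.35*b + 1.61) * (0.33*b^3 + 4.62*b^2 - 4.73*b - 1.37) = 1.122*b^5 + 15.8235*b^4 - 13.9337*b^3 + 1.1247*b^2 - 8.0948*b - 2.2057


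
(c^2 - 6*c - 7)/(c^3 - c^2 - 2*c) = (c - 7)/(c*(c - 2))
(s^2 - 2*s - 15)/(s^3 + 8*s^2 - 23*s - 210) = (s + 3)/(s^2 + 13*s + 42)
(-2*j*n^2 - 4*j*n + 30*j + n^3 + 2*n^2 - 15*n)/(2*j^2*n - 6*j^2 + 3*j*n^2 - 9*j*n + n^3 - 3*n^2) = (-2*j*n - 10*j + n^2 + 5*n)/(2*j^2 + 3*j*n + n^2)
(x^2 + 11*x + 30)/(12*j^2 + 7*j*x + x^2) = (x^2 + 11*x + 30)/(12*j^2 + 7*j*x + x^2)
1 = 1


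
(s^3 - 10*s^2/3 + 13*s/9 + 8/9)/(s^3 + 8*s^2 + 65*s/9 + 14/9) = (3*s^2 - 11*s + 8)/(3*s^2 + 23*s + 14)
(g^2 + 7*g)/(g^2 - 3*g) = (g + 7)/(g - 3)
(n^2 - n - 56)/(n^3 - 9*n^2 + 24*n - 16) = (n^2 - n - 56)/(n^3 - 9*n^2 + 24*n - 16)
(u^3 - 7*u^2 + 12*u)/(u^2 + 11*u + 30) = u*(u^2 - 7*u + 12)/(u^2 + 11*u + 30)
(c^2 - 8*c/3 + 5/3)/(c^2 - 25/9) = 3*(c - 1)/(3*c + 5)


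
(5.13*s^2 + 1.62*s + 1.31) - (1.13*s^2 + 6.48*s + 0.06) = 4.0*s^2 - 4.86*s + 1.25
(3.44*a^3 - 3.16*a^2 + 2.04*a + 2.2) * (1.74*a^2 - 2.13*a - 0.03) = 5.9856*a^5 - 12.8256*a^4 + 10.1772*a^3 - 0.4224*a^2 - 4.7472*a - 0.066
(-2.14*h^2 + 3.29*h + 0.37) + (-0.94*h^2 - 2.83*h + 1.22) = -3.08*h^2 + 0.46*h + 1.59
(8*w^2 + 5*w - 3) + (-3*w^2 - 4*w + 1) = 5*w^2 + w - 2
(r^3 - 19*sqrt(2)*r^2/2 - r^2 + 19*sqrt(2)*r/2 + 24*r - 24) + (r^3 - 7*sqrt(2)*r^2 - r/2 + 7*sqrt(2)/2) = 2*r^3 - 33*sqrt(2)*r^2/2 - r^2 + 19*sqrt(2)*r/2 + 47*r/2 - 24 + 7*sqrt(2)/2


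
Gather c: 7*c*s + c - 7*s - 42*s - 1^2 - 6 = c*(7*s + 1) - 49*s - 7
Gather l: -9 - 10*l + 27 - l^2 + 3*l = -l^2 - 7*l + 18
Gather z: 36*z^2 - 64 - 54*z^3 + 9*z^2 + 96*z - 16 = -54*z^3 + 45*z^2 + 96*z - 80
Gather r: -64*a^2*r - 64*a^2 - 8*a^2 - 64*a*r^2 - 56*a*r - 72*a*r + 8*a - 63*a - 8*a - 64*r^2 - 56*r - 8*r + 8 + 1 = -72*a^2 - 63*a + r^2*(-64*a - 64) + r*(-64*a^2 - 128*a - 64) + 9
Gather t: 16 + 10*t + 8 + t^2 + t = t^2 + 11*t + 24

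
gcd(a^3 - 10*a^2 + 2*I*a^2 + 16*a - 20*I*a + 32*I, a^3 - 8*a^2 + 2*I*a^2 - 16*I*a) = a^2 + a*(-8 + 2*I) - 16*I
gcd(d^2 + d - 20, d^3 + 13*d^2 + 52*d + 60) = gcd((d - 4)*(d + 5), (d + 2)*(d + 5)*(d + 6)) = d + 5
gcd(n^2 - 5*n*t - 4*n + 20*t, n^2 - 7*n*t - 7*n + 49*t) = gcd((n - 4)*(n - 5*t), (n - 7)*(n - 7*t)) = 1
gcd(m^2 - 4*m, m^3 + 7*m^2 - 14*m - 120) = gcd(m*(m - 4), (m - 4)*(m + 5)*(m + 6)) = m - 4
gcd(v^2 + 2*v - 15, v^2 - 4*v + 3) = v - 3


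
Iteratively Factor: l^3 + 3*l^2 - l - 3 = (l - 1)*(l^2 + 4*l + 3) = (l - 1)*(l + 1)*(l + 3)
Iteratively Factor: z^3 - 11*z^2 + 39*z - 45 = (z - 5)*(z^2 - 6*z + 9) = (z - 5)*(z - 3)*(z - 3)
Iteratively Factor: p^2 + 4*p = (p)*(p + 4)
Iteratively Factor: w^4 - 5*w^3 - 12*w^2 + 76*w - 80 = (w - 2)*(w^3 - 3*w^2 - 18*w + 40) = (w - 2)*(w + 4)*(w^2 - 7*w + 10) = (w - 5)*(w - 2)*(w + 4)*(w - 2)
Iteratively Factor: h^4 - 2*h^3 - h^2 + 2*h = (h - 1)*(h^3 - h^2 - 2*h) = (h - 2)*(h - 1)*(h^2 + h) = h*(h - 2)*(h - 1)*(h + 1)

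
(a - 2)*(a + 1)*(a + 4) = a^3 + 3*a^2 - 6*a - 8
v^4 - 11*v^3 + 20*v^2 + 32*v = v*(v - 8)*(v - 4)*(v + 1)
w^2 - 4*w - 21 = (w - 7)*(w + 3)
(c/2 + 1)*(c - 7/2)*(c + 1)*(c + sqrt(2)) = c^4/2 - c^3/4 + sqrt(2)*c^3/2 - 17*c^2/4 - sqrt(2)*c^2/4 - 17*sqrt(2)*c/4 - 7*c/2 - 7*sqrt(2)/2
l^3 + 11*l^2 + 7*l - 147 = (l - 3)*(l + 7)^2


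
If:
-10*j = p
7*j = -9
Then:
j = -9/7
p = 90/7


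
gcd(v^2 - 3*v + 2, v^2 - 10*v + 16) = v - 2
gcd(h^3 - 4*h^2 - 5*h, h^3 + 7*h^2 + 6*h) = h^2 + h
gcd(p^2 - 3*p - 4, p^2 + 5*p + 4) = p + 1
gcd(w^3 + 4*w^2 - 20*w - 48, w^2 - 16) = w - 4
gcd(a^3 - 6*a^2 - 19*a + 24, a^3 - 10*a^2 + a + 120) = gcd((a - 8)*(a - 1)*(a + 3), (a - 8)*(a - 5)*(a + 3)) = a^2 - 5*a - 24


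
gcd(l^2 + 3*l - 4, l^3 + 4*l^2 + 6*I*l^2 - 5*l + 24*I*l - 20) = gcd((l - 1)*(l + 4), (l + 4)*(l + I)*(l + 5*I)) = l + 4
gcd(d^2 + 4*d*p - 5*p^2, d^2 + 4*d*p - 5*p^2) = -d^2 - 4*d*p + 5*p^2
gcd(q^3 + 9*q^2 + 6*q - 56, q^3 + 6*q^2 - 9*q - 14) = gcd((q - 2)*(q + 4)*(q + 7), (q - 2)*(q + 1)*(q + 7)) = q^2 + 5*q - 14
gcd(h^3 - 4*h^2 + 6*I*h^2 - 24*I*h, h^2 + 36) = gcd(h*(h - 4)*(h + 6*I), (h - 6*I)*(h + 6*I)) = h + 6*I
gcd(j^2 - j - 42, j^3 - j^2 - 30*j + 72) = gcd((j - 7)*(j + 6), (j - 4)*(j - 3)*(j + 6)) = j + 6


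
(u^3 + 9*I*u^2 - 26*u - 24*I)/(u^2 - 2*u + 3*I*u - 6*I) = (u^2 + 6*I*u - 8)/(u - 2)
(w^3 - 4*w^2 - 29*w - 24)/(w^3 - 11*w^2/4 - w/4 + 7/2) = 4*(w^2 - 5*w - 24)/(4*w^2 - 15*w + 14)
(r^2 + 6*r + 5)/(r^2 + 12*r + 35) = (r + 1)/(r + 7)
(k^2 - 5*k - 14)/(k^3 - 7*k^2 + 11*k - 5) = (k^2 - 5*k - 14)/(k^3 - 7*k^2 + 11*k - 5)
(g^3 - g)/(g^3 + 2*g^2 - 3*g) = (g + 1)/(g + 3)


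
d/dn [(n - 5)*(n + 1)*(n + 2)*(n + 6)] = 4*n^3 + 12*n^2 - 50*n - 88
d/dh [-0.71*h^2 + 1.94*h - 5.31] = 1.94 - 1.42*h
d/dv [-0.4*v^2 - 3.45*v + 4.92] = -0.8*v - 3.45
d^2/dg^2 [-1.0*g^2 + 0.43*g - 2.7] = -2.00000000000000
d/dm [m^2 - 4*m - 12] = 2*m - 4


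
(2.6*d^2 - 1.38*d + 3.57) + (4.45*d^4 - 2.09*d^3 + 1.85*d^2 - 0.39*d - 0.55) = 4.45*d^4 - 2.09*d^3 + 4.45*d^2 - 1.77*d + 3.02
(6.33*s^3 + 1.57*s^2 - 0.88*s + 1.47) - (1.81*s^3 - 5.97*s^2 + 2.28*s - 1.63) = 4.52*s^3 + 7.54*s^2 - 3.16*s + 3.1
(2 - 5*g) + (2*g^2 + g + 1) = 2*g^2 - 4*g + 3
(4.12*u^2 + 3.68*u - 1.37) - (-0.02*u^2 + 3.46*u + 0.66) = 4.14*u^2 + 0.22*u - 2.03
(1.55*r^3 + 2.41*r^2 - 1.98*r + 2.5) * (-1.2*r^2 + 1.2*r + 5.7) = -1.86*r^5 - 1.032*r^4 + 14.103*r^3 + 8.361*r^2 - 8.286*r + 14.25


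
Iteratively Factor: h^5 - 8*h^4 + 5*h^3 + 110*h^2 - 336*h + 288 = (h - 2)*(h^4 - 6*h^3 - 7*h^2 + 96*h - 144) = (h - 3)*(h - 2)*(h^3 - 3*h^2 - 16*h + 48) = (h - 3)^2*(h - 2)*(h^2 - 16) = (h - 3)^2*(h - 2)*(h + 4)*(h - 4)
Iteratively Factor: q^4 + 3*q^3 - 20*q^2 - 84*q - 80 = (q - 5)*(q^3 + 8*q^2 + 20*q + 16) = (q - 5)*(q + 4)*(q^2 + 4*q + 4) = (q - 5)*(q + 2)*(q + 4)*(q + 2)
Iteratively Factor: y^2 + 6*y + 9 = (y + 3)*(y + 3)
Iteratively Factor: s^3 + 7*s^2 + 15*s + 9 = (s + 3)*(s^2 + 4*s + 3) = (s + 3)^2*(s + 1)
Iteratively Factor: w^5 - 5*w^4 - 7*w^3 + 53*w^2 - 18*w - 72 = (w - 2)*(w^4 - 3*w^3 - 13*w^2 + 27*w + 36) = (w - 2)*(w + 3)*(w^3 - 6*w^2 + 5*w + 12) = (w - 4)*(w - 2)*(w + 3)*(w^2 - 2*w - 3) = (w - 4)*(w - 2)*(w + 1)*(w + 3)*(w - 3)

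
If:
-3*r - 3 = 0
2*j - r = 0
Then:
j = -1/2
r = -1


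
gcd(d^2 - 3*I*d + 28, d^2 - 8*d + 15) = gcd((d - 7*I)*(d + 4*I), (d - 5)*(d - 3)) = 1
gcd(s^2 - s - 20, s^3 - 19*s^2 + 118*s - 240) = s - 5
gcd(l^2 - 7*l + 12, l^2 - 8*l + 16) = l - 4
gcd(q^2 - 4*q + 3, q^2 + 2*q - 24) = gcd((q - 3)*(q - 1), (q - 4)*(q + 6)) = 1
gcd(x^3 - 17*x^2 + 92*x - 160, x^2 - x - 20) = x - 5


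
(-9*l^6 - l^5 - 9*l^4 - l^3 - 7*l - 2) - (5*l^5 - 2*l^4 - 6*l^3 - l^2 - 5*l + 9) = -9*l^6 - 6*l^5 - 7*l^4 + 5*l^3 + l^2 - 2*l - 11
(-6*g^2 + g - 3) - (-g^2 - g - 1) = -5*g^2 + 2*g - 2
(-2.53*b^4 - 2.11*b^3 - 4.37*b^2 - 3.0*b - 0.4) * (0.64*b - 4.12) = -1.6192*b^5 + 9.0732*b^4 + 5.8964*b^3 + 16.0844*b^2 + 12.104*b + 1.648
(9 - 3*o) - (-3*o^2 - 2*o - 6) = 3*o^2 - o + 15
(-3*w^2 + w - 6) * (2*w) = -6*w^3 + 2*w^2 - 12*w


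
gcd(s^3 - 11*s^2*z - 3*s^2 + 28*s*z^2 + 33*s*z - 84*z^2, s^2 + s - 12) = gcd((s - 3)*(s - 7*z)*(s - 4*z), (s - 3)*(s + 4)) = s - 3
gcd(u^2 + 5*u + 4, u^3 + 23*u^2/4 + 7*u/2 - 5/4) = u + 1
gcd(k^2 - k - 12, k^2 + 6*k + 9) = k + 3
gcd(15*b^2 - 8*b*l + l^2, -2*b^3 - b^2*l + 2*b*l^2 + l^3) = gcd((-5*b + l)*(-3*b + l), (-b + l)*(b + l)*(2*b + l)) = 1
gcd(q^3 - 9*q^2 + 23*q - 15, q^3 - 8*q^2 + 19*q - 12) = q^2 - 4*q + 3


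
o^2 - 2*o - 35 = (o - 7)*(o + 5)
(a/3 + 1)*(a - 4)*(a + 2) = a^3/3 + a^2/3 - 14*a/3 - 8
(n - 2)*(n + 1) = n^2 - n - 2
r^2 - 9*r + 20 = (r - 5)*(r - 4)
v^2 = v^2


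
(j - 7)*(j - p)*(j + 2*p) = j^3 + j^2*p - 7*j^2 - 2*j*p^2 - 7*j*p + 14*p^2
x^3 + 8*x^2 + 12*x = x*(x + 2)*(x + 6)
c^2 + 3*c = c*(c + 3)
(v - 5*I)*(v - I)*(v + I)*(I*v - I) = I*v^4 + 5*v^3 - I*v^3 - 5*v^2 + I*v^2 + 5*v - I*v - 5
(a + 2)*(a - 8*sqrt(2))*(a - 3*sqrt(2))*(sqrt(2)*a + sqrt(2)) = sqrt(2)*a^4 - 22*a^3 + 3*sqrt(2)*a^3 - 66*a^2 + 50*sqrt(2)*a^2 - 44*a + 144*sqrt(2)*a + 96*sqrt(2)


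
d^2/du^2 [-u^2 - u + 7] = -2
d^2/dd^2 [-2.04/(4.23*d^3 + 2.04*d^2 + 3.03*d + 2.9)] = ((51.7752*d + 8.3232)*(4.23*d^3 + 2.04*d^2 + 3.03*d + 2.9) - 2.04*(12.69*d^2 + 4.08*d + 3.03)*(25.38*d^2 + 8.16*d + 6.06))/(4.23*d^3 + 2.04*d^2 + 3.03*d + 2.9)^3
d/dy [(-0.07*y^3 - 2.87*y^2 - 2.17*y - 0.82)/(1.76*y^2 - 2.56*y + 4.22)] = (-0.1232*y^4 + 0.3584*y^3 + 10.2802*y^2 - 21.3364*y - 11.2566)/(3.0976*y^4 - 9.0112*y^3 + 21.408*y^2 - 21.6064*y + 17.8084)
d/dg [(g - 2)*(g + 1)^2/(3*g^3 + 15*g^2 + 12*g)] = (5*g^2 + 4*g + 8)/(3*g^2*(g^2 + 8*g + 16))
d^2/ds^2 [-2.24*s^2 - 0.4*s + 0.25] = -4.48000000000000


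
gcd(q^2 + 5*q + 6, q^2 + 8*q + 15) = q + 3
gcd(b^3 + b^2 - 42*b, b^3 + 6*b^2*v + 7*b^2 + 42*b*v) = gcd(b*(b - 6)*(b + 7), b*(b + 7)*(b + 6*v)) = b^2 + 7*b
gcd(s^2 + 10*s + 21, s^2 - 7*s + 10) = 1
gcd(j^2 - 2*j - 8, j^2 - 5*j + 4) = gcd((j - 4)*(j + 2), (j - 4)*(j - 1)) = j - 4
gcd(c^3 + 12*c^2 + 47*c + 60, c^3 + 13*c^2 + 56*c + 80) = c^2 + 9*c + 20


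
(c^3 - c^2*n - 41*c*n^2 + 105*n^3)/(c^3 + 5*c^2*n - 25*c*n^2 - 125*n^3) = (c^2 + 4*c*n - 21*n^2)/(c^2 + 10*c*n + 25*n^2)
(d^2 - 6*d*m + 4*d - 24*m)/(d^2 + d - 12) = (d - 6*m)/(d - 3)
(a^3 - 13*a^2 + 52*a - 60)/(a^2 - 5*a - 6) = (a^2 - 7*a + 10)/(a + 1)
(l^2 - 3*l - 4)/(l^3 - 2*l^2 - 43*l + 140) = (l + 1)/(l^2 + 2*l - 35)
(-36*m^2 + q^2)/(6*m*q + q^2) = (-6*m + q)/q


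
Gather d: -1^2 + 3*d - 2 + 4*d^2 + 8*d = 4*d^2 + 11*d - 3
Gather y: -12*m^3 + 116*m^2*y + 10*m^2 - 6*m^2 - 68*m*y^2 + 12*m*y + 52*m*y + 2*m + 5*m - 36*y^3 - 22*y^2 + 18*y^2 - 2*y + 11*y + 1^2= -12*m^3 + 4*m^2 + 7*m - 36*y^3 + y^2*(-68*m - 4) + y*(116*m^2 + 64*m + 9) + 1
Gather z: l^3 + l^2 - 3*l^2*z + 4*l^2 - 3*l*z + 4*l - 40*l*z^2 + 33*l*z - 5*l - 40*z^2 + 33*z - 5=l^3 + 5*l^2 - l + z^2*(-40*l - 40) + z*(-3*l^2 + 30*l + 33) - 5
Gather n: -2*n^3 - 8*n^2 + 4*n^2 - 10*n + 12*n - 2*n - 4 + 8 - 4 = -2*n^3 - 4*n^2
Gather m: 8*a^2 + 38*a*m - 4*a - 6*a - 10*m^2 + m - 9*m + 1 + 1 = 8*a^2 - 10*a - 10*m^2 + m*(38*a - 8) + 2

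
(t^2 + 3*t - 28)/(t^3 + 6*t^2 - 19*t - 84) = 1/(t + 3)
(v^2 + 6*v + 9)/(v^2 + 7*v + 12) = (v + 3)/(v + 4)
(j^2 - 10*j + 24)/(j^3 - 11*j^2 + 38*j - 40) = (j - 6)/(j^2 - 7*j + 10)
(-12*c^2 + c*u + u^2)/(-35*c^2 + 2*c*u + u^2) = (-12*c^2 + c*u + u^2)/(-35*c^2 + 2*c*u + u^2)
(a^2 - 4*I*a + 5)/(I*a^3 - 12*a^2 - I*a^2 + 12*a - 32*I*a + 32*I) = (-I*a^2 - 4*a - 5*I)/(a^3 + a^2*(-1 + 12*I) + a*(-32 - 12*I) + 32)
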